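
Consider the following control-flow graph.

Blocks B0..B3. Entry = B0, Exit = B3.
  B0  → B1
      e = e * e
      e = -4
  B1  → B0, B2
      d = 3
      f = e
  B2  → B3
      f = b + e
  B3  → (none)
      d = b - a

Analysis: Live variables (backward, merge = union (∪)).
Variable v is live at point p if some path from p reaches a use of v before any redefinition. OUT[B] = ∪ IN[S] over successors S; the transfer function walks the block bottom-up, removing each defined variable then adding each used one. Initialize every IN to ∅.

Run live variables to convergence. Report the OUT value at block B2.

Answer: {a, b}

Trace:
Per-block solution:
  B0:   IN={a, b, e}   OUT={a, b, e}
  B1:   IN={a, b, e}   OUT={a, b, e}
  B2:   IN={a, b, e}   OUT={a, b}
  B3:   IN={a, b}   OUT={}

Merge at B2: OUT[B2] = IN[B3] = {a, b}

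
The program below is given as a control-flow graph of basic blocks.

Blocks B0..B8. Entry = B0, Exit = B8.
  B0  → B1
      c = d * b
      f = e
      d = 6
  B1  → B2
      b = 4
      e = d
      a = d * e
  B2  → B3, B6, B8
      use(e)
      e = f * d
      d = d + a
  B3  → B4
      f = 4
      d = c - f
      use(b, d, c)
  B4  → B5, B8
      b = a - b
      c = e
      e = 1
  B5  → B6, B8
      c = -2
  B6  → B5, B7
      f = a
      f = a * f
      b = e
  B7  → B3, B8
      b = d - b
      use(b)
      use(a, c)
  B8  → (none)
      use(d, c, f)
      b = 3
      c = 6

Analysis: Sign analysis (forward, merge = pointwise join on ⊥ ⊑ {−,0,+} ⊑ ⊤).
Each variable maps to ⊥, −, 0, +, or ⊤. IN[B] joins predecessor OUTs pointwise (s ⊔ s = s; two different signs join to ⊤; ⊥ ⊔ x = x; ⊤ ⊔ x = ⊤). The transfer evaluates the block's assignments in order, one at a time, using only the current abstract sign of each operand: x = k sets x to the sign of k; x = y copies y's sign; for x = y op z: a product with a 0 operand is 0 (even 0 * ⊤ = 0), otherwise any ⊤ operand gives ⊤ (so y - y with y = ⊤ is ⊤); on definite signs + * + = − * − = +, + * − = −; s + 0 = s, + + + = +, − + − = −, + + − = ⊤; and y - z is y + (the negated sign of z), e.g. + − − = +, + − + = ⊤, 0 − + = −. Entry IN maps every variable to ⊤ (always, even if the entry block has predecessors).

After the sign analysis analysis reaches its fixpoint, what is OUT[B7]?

Answer: {a: +, b: ⊤, c: ⊤, d: ⊤, e: ⊤, f: +}

Trace:
Fixpoint table:
  B0:   IN=(all ⊤)   OUT={d:+; rest ⊤}
  B1:   IN={d:+; rest ⊤}   OUT={a:+, b:+, d:+, e:+; rest ⊤}
  B2:   IN={a:+, b:+, d:+, e:+; rest ⊤}   OUT={a:+, b:+, d:+; rest ⊤}
  B3:   IN={a:+; rest ⊤}   OUT={a:+, f:+; rest ⊤}
  B4:   IN={a:+, f:+; rest ⊤}   OUT={a:+, e:+, f:+; rest ⊤}
  B5:   IN={a:+, f:+; rest ⊤}   OUT={a:+, c:-, f:+; rest ⊤}
  B6:   IN={a:+; rest ⊤}   OUT={a:+, f:+; rest ⊤}
  B7:   IN={a:+, f:+; rest ⊤}   OUT={a:+, f:+; rest ⊤}
  B8:   IN={a:+; rest ⊤}   OUT={a:+, b:+, c:+; rest ⊤}

Merge at B7: IN[B7] = OUT[B6] = {a: +, b: ⊤, c: ⊤, d: ⊤, e: ⊤, f: +}
Applying B7's transfer function to that IN value gives OUT[B7] (row B7 above).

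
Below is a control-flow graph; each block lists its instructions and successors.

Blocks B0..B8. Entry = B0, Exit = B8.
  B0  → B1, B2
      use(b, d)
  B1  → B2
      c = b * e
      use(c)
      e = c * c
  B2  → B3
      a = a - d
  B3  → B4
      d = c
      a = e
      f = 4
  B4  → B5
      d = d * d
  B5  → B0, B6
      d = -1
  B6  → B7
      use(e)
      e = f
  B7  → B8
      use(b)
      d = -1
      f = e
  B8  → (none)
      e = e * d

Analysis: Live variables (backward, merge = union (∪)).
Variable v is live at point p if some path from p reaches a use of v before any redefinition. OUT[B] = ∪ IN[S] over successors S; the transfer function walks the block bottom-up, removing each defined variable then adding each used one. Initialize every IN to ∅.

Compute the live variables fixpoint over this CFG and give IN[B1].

Answer: {a, b, d, e}

Trace:
Fixpoint table:
  B0: | IN={a, b, c, d, e} | OUT={a, b, c, d, e}
  B1: | IN={a, b, d, e} | OUT={a, b, c, d, e}
  B2: | IN={a, b, c, d, e} | OUT={b, c, e}
  B3: | IN={b, c, e} | OUT={a, b, c, d, e, f}
  B4: | IN={a, b, c, d, e, f} | OUT={a, b, c, e, f}
  B5: | IN={a, b, c, e, f} | OUT={a, b, c, d, e, f}
  B6: | IN={b, e, f} | OUT={b, e}
  B7: | IN={b, e} | OUT={d, e}
  B8: | IN={d, e} | OUT={}

Merge at B1: OUT[B1] = IN[B2] = {a, b, c, d, e}
Applying B1's transfer function to that OUT value gives IN[B1] (row B1 above).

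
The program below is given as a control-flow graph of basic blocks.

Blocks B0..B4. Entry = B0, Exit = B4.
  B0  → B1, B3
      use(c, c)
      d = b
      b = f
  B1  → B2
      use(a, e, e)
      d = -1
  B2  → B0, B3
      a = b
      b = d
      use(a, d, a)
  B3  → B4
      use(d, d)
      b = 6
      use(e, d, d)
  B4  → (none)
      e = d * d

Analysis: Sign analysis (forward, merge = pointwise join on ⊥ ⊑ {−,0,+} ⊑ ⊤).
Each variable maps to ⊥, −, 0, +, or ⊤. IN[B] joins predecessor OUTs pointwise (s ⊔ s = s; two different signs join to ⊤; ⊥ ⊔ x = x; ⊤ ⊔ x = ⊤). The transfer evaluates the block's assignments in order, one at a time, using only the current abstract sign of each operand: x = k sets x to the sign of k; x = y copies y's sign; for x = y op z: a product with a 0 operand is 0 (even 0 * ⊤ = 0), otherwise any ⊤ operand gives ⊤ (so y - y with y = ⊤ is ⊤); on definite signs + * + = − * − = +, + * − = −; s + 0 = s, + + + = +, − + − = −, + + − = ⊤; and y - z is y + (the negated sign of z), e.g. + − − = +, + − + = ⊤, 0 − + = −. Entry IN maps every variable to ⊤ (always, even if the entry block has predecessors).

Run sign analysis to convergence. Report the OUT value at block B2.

Fixpoint table:
  B0:   IN=(all ⊤)   OUT=(all ⊤)
  B1:   IN=(all ⊤)   OUT={d:-; rest ⊤}
  B2:   IN={d:-; rest ⊤}   OUT={b:-, d:-; rest ⊤}
  B3:   IN=(all ⊤)   OUT={b:+; rest ⊤}
  B4:   IN={b:+; rest ⊤}   OUT={b:+; rest ⊤}

Merge at B2: IN[B2] = OUT[B1] = {a: ⊤, b: ⊤, c: ⊤, d: -, e: ⊤, f: ⊤}
Applying B2's transfer function to that IN value gives OUT[B2] (row B2 above).

Answer: {a: ⊤, b: -, c: ⊤, d: -, e: ⊤, f: ⊤}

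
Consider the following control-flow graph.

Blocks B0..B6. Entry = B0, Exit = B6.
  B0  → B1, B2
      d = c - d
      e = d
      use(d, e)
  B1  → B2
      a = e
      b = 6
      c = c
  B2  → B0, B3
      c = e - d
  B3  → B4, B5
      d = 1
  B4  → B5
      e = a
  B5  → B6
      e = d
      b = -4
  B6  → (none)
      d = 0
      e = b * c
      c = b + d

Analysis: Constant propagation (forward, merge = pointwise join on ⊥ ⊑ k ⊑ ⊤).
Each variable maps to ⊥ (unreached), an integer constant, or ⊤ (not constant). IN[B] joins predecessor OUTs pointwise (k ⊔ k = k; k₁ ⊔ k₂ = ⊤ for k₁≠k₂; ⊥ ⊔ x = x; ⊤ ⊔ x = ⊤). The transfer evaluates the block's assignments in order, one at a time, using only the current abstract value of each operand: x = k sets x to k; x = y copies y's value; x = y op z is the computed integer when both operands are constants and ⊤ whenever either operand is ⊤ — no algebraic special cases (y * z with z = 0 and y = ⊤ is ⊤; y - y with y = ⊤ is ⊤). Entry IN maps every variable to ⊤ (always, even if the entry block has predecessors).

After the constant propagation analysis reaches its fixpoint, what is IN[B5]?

Answer: {a: ⊤, b: ⊤, c: ⊤, d: 1, e: ⊤, f: ⊤}

Working:
Per-block solution:
  B0:   IN=(all ⊤)   OUT=(all ⊤)
  B1:   IN=(all ⊤)   OUT={b:6; rest ⊤}
  B2:   IN=(all ⊤)   OUT=(all ⊤)
  B3:   IN=(all ⊤)   OUT={d:1; rest ⊤}
  B4:   IN={d:1; rest ⊤}   OUT={d:1; rest ⊤}
  B5:   IN={d:1; rest ⊤}   OUT={b:-4, d:1, e:1; rest ⊤}
  B6:   IN={b:-4, d:1, e:1; rest ⊤}   OUT={b:-4, c:-4, d:0; rest ⊤}

Merge at B5: IN[B5] = OUT[B3] ⊔ OUT[B4] = {a: ⊤, b: ⊤, c: ⊤, d: 1, e: ⊤, f: ⊤}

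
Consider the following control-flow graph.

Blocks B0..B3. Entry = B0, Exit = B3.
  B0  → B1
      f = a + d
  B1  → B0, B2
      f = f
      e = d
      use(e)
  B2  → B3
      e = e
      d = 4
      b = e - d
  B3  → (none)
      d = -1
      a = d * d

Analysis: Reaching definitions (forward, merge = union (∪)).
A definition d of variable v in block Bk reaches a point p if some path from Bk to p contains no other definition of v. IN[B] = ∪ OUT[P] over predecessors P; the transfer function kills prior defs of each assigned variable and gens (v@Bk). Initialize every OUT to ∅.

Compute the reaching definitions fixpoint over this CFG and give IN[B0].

Per-block solution:
  B0:  IN={e@B1, f@B1}  OUT={e@B1, f@B0}
  B1:  IN={e@B1, f@B0}  OUT={e@B1, f@B1}
  B2:  IN={e@B1, f@B1}  OUT={b@B2, d@B2, e@B2, f@B1}
  B3:  IN={b@B2, d@B2, e@B2, f@B1}  OUT={a@B3, b@B2, d@B3, e@B2, f@B1}

Merge at B0 (entry node, so the boundary value {} is joined with the incoming edge(s)): IN[B0] = {} ⊔ OUT[B1] = {e@B1, f@B1}

Answer: {e@B1, f@B1}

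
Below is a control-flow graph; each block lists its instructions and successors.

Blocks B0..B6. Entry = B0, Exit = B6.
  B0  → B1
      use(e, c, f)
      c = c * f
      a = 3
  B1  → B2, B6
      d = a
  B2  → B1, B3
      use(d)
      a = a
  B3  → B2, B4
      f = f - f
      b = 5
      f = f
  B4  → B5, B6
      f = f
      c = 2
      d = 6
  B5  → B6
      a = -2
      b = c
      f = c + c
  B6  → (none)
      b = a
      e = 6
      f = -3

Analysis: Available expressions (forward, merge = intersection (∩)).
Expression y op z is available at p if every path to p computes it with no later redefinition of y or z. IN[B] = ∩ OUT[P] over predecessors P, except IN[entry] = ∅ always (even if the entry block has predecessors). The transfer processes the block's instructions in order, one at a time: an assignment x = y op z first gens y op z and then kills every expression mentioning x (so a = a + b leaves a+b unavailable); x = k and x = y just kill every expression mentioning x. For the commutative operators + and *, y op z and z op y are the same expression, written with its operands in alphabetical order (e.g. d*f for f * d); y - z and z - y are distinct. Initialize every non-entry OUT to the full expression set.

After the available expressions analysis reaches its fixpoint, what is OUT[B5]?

Answer: {c+c}

Derivation:
Per-block solution:
  B0:  IN={}  OUT={}
  B1:  IN={}  OUT={}
  B2:  IN={}  OUT={}
  B3:  IN={}  OUT={}
  B4:  IN={}  OUT={}
  B5:  IN={}  OUT={c+c}
  B6:  IN={}  OUT={}

Merge at B5: IN[B5] = OUT[B4] = {}
Applying B5's transfer function to that IN value gives OUT[B5] (row B5 above).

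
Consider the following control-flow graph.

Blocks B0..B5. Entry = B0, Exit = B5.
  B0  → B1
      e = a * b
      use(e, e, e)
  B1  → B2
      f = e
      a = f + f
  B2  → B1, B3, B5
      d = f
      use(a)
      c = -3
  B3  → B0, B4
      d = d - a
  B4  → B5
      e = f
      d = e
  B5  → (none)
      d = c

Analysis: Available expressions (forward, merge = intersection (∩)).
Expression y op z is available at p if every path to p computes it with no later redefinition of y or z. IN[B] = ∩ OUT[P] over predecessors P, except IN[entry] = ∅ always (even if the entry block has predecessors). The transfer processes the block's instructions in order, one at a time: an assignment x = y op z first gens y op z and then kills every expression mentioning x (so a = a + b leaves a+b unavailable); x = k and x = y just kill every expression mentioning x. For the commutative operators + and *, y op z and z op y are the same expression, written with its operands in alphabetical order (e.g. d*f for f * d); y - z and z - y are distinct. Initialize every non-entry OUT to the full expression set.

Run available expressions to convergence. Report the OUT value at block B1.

Answer: {f+f}

Derivation:
Converged values:
  B0:  IN={}  OUT={a*b}
  B1:  IN={}  OUT={f+f}
  B2:  IN={f+f}  OUT={f+f}
  B3:  IN={f+f}  OUT={f+f}
  B4:  IN={f+f}  OUT={f+f}
  B5:  IN={f+f}  OUT={f+f}

Merge at B1: IN[B1] = OUT[B0] ∩ OUT[B2] = {}
Applying B1's transfer function to that IN value gives OUT[B1] (row B1 above).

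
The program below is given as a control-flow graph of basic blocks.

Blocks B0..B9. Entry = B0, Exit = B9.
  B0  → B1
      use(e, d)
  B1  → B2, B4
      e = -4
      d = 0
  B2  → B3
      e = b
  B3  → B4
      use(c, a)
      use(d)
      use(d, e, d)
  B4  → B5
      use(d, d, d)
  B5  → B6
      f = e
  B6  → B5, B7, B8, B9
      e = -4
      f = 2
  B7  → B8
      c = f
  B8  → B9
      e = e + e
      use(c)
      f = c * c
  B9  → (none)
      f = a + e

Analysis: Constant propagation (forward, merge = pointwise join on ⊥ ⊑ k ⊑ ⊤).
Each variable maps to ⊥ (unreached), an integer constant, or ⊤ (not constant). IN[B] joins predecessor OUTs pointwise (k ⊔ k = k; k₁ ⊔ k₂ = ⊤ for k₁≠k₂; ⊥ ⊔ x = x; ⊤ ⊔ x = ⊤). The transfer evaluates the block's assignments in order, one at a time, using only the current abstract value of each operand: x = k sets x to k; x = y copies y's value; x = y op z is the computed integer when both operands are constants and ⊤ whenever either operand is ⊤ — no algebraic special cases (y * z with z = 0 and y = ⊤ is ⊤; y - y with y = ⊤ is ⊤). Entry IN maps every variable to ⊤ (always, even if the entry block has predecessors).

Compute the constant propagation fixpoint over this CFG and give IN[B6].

Per-block solution:
  B0:   IN=(all ⊤)   OUT=(all ⊤)
  B1:   IN=(all ⊤)   OUT={d:0, e:-4; rest ⊤}
  B2:   IN={d:0, e:-4; rest ⊤}   OUT={d:0; rest ⊤}
  B3:   IN={d:0; rest ⊤}   OUT={d:0; rest ⊤}
  B4:   IN={d:0; rest ⊤}   OUT={d:0; rest ⊤}
  B5:   IN={d:0; rest ⊤}   OUT={d:0; rest ⊤}
  B6:   IN={d:0; rest ⊤}   OUT={d:0, e:-4, f:2; rest ⊤}
  B7:   IN={d:0, e:-4, f:2; rest ⊤}   OUT={c:2, d:0, e:-4, f:2; rest ⊤}
  B8:   IN={d:0, e:-4, f:2; rest ⊤}   OUT={d:0, e:-8; rest ⊤}
  B9:   IN={d:0; rest ⊤}   OUT={d:0; rest ⊤}

Merge at B6: IN[B6] = OUT[B5] = {a: ⊤, b: ⊤, c: ⊤, d: 0, e: ⊤, f: ⊤}

Answer: {a: ⊤, b: ⊤, c: ⊤, d: 0, e: ⊤, f: ⊤}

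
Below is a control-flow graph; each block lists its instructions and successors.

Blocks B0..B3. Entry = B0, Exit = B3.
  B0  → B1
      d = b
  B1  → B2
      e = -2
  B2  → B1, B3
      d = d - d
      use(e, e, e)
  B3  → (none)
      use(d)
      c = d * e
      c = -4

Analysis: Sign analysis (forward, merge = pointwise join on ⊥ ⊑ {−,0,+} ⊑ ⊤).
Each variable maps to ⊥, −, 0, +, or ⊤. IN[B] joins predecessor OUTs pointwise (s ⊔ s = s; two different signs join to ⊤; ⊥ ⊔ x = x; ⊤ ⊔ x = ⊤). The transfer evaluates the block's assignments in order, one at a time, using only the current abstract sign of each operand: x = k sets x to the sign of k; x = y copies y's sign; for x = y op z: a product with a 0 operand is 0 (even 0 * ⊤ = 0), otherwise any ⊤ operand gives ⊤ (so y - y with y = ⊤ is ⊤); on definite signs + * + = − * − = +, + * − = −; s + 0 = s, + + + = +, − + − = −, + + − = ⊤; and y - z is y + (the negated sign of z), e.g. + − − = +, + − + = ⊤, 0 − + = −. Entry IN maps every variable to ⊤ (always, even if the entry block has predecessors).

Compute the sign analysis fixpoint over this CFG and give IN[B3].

Per-block solution:
  B0: | IN=(all ⊤) | OUT=(all ⊤)
  B1: | IN=(all ⊤) | OUT={e:-; rest ⊤}
  B2: | IN={e:-; rest ⊤} | OUT={e:-; rest ⊤}
  B3: | IN={e:-; rest ⊤} | OUT={c:-, e:-; rest ⊤}

Merge at B3: IN[B3] = OUT[B2] = {a: ⊤, b: ⊤, c: ⊤, d: ⊤, e: -, f: ⊤}

Answer: {a: ⊤, b: ⊤, c: ⊤, d: ⊤, e: -, f: ⊤}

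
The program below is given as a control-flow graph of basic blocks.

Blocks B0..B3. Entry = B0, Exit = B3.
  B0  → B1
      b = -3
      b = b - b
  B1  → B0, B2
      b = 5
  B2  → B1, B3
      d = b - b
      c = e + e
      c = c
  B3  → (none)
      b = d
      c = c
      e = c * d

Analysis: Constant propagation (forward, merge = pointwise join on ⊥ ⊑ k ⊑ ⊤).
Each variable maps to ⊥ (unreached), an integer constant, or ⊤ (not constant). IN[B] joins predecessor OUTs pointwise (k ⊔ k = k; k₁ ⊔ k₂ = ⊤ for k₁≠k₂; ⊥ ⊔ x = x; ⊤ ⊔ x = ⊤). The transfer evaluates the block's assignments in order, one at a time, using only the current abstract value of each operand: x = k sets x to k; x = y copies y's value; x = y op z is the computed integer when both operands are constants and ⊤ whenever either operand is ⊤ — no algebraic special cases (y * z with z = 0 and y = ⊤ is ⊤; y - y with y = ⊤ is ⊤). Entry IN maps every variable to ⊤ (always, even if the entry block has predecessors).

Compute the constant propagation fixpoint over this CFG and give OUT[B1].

Answer: {a: ⊤, b: 5, c: ⊤, d: ⊤, e: ⊤, f: ⊤}

Working:
Converged values:
  B0:   IN=(all ⊤)   OUT={b:0; rest ⊤}
  B1:   IN=(all ⊤)   OUT={b:5; rest ⊤}
  B2:   IN={b:5; rest ⊤}   OUT={b:5, d:0; rest ⊤}
  B3:   IN={b:5, d:0; rest ⊤}   OUT={b:0, d:0; rest ⊤}

Merge at B1: IN[B1] = OUT[B0] ⊔ OUT[B2] = {a: ⊤, b: ⊤, c: ⊤, d: ⊤, e: ⊤, f: ⊤}
Applying B1's transfer function to that IN value gives OUT[B1] (row B1 above).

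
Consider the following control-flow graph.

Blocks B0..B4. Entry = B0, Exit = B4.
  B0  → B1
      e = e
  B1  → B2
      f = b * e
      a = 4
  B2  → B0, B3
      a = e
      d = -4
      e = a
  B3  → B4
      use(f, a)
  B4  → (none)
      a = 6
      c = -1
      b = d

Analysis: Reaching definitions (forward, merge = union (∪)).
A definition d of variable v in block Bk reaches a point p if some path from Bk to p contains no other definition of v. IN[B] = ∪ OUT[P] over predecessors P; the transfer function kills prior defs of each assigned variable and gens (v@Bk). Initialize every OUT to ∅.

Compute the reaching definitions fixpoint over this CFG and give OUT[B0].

Answer: {a@B2, d@B2, e@B0, f@B1}

Working:
Converged values:
  B0:  IN={a@B2, d@B2, e@B2, f@B1}  OUT={a@B2, d@B2, e@B0, f@B1}
  B1:  IN={a@B2, d@B2, e@B0, f@B1}  OUT={a@B1, d@B2, e@B0, f@B1}
  B2:  IN={a@B1, d@B2, e@B0, f@B1}  OUT={a@B2, d@B2, e@B2, f@B1}
  B3:  IN={a@B2, d@B2, e@B2, f@B1}  OUT={a@B2, d@B2, e@B2, f@B1}
  B4:  IN={a@B2, d@B2, e@B2, f@B1}  OUT={a@B4, b@B4, c@B4, d@B2, e@B2, f@B1}

Merge at B0 (entry node, so the boundary value {} is joined with the incoming edge(s)): IN[B0] = {} ⊔ OUT[B2] = {a@B2, d@B2, e@B2, f@B1}
Applying B0's transfer function to that IN value gives OUT[B0] (row B0 above).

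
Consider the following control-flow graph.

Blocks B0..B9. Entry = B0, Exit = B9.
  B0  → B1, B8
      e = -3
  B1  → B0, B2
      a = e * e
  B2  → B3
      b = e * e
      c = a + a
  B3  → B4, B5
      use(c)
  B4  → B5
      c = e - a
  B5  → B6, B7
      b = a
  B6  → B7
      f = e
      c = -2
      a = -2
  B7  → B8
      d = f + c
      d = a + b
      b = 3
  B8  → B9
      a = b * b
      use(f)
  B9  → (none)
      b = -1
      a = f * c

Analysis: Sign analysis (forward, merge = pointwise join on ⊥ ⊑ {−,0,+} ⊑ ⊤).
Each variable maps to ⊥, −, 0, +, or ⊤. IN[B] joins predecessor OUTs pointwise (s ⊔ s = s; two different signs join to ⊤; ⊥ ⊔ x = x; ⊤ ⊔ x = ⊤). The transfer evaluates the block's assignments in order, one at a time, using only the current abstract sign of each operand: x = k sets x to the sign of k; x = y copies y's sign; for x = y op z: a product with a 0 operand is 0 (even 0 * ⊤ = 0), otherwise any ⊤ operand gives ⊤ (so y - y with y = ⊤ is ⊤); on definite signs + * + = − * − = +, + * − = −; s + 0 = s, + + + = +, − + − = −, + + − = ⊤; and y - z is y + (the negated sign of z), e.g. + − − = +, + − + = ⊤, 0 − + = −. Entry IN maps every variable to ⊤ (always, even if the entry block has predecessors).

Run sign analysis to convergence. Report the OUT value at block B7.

Converged values:
  B0:   IN=(all ⊤)   OUT={e:-; rest ⊤}
  B1:   IN={e:-; rest ⊤}   OUT={a:+, e:-; rest ⊤}
  B2:   IN={a:+, e:-; rest ⊤}   OUT={a:+, b:+, c:+, e:-; rest ⊤}
  B3:   IN={a:+, b:+, c:+, e:-; rest ⊤}   OUT={a:+, b:+, c:+, e:-; rest ⊤}
  B4:   IN={a:+, b:+, c:+, e:-; rest ⊤}   OUT={a:+, b:+, c:-, e:-; rest ⊤}
  B5:   IN={a:+, b:+, e:-; rest ⊤}   OUT={a:+, b:+, e:-; rest ⊤}
  B6:   IN={a:+, b:+, e:-; rest ⊤}   OUT={a:-, b:+, c:-, e:-, f:-; rest ⊤}
  B7:   IN={b:+, e:-; rest ⊤}   OUT={b:+, e:-; rest ⊤}
  B8:   IN={e:-; rest ⊤}   OUT={e:-; rest ⊤}
  B9:   IN={e:-; rest ⊤}   OUT={b:-, e:-; rest ⊤}

Merge at B7: IN[B7] = OUT[B5] ⊔ OUT[B6] = {a: ⊤, b: +, c: ⊤, d: ⊤, e: -, f: ⊤}
Applying B7's transfer function to that IN value gives OUT[B7] (row B7 above).

Answer: {a: ⊤, b: +, c: ⊤, d: ⊤, e: -, f: ⊤}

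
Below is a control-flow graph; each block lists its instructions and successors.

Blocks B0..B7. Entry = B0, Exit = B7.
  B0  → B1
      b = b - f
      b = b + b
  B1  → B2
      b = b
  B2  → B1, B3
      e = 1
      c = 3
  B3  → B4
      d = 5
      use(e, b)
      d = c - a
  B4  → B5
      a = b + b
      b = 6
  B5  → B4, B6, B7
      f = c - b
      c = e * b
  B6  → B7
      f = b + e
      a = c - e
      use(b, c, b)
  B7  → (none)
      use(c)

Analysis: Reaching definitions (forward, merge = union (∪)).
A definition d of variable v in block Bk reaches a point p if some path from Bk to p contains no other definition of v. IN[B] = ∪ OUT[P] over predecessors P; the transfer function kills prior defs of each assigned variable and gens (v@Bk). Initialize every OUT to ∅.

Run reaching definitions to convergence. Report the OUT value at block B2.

Answer: {b@B1, c@B2, e@B2}

Derivation:
Converged values:
  B0:   IN={}   OUT={b@B0}
  B1:   IN={b@B0, b@B1, c@B2, e@B2}   OUT={b@B1, c@B2, e@B2}
  B2:   IN={b@B1, c@B2, e@B2}   OUT={b@B1, c@B2, e@B2}
  B3:   IN={b@B1, c@B2, e@B2}   OUT={b@B1, c@B2, d@B3, e@B2}
  B4:   IN={a@B4, b@B1, b@B4, c@B2, c@B5, d@B3, e@B2, f@B5}   OUT={a@B4, b@B4, c@B2, c@B5, d@B3, e@B2, f@B5}
  B5:   IN={a@B4, b@B4, c@B2, c@B5, d@B3, e@B2, f@B5}   OUT={a@B4, b@B4, c@B5, d@B3, e@B2, f@B5}
  B6:   IN={a@B4, b@B4, c@B5, d@B3, e@B2, f@B5}   OUT={a@B6, b@B4, c@B5, d@B3, e@B2, f@B6}
  B7:   IN={a@B4, a@B6, b@B4, c@B5, d@B3, e@B2, f@B5, f@B6}   OUT={a@B4, a@B6, b@B4, c@B5, d@B3, e@B2, f@B5, f@B6}

Merge at B2: IN[B2] = OUT[B1] = {b@B1, c@B2, e@B2}
Applying B2's transfer function to that IN value gives OUT[B2] (row B2 above).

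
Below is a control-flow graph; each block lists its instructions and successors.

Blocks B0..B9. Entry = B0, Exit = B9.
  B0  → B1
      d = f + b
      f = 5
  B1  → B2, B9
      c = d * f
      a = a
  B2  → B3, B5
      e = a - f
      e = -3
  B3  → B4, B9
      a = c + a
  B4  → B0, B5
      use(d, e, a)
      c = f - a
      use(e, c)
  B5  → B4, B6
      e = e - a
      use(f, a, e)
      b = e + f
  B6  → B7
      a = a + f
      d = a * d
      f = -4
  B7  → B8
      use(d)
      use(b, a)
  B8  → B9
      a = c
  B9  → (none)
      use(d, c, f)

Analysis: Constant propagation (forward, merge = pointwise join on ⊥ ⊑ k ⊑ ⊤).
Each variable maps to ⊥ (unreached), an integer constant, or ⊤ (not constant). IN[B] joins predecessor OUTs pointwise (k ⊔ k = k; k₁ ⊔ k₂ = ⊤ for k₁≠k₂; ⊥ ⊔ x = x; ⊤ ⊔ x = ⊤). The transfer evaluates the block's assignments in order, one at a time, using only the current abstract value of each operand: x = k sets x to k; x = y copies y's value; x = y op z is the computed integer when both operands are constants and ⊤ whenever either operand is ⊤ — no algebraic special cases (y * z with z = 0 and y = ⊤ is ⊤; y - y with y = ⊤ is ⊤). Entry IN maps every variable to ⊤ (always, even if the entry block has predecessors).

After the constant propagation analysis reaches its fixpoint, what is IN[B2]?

Per-block solution:
  B0:  IN=(all ⊤)  OUT={f:5; rest ⊤}
  B1:  IN={f:5; rest ⊤}  OUT={f:5; rest ⊤}
  B2:  IN={f:5; rest ⊤}  OUT={e:-3, f:5; rest ⊤}
  B3:  IN={e:-3, f:5; rest ⊤}  OUT={e:-3, f:5; rest ⊤}
  B4:  IN={f:5; rest ⊤}  OUT={f:5; rest ⊤}
  B5:  IN={f:5; rest ⊤}  OUT={f:5; rest ⊤}
  B6:  IN={f:5; rest ⊤}  OUT={f:-4; rest ⊤}
  B7:  IN={f:-4; rest ⊤}  OUT={f:-4; rest ⊤}
  B8:  IN={f:-4; rest ⊤}  OUT={f:-4; rest ⊤}
  B9:  IN=(all ⊤)  OUT=(all ⊤)

Merge at B2: IN[B2] = OUT[B1] = {a: ⊤, b: ⊤, c: ⊤, d: ⊤, e: ⊤, f: 5}

Answer: {a: ⊤, b: ⊤, c: ⊤, d: ⊤, e: ⊤, f: 5}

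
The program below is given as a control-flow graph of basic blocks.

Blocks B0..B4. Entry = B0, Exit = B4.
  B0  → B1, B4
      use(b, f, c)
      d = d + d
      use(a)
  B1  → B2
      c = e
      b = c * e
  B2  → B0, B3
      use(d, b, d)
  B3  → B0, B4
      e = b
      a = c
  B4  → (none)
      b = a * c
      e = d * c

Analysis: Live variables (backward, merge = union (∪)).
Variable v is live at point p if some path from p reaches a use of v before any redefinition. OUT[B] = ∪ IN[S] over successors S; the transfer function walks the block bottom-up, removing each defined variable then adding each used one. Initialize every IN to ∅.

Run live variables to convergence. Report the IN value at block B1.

Answer: {a, d, e, f}

Working:
Fixpoint table:
  B0:   IN={a, b, c, d, e, f}   OUT={a, c, d, e, f}
  B1:   IN={a, d, e, f}   OUT={a, b, c, d, e, f}
  B2:   IN={a, b, c, d, e, f}   OUT={a, b, c, d, e, f}
  B3:   IN={b, c, d, f}   OUT={a, b, c, d, e, f}
  B4:   IN={a, c, d}   OUT={}

Merge at B1: OUT[B1] = IN[B2] = {a, b, c, d, e, f}
Applying B1's transfer function to that OUT value gives IN[B1] (row B1 above).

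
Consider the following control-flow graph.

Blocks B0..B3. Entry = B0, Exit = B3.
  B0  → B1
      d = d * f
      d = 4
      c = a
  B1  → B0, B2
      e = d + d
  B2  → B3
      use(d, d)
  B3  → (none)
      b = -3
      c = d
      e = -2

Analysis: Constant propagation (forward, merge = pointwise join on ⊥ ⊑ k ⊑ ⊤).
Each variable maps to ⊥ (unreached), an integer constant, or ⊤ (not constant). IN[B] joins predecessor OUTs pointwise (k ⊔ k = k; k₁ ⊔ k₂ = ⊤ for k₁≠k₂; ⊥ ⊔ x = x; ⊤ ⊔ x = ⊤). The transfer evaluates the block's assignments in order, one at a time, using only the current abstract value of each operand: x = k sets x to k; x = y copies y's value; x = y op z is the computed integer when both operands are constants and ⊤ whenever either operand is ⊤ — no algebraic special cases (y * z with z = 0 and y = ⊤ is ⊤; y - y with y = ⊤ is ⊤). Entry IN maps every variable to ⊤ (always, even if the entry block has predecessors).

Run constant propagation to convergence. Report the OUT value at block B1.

Fixpoint table:
  B0: | IN=(all ⊤) | OUT={d:4; rest ⊤}
  B1: | IN={d:4; rest ⊤} | OUT={d:4, e:8; rest ⊤}
  B2: | IN={d:4, e:8; rest ⊤} | OUT={d:4, e:8; rest ⊤}
  B3: | IN={d:4, e:8; rest ⊤} | OUT={b:-3, c:4, d:4, e:-2; rest ⊤}

Merge at B1: IN[B1] = OUT[B0] = {a: ⊤, b: ⊤, c: ⊤, d: 4, e: ⊤, f: ⊤}
Applying B1's transfer function to that IN value gives OUT[B1] (row B1 above).

Answer: {a: ⊤, b: ⊤, c: ⊤, d: 4, e: 8, f: ⊤}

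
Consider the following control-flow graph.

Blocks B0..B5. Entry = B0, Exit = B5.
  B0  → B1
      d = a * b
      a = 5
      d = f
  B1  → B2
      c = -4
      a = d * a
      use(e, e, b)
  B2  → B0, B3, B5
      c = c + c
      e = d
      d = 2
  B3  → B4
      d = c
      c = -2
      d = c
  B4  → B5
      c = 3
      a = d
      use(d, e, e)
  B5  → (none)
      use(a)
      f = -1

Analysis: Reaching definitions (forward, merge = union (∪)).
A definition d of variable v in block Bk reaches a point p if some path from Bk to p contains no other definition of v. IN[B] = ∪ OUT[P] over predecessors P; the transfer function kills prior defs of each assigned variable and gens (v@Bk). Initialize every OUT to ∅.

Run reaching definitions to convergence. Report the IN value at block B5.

Answer: {a@B1, a@B4, c@B2, c@B4, d@B2, d@B3, e@B2}

Trace:
Fixpoint table:
  B0:  IN={a@B1, c@B2, d@B2, e@B2}  OUT={a@B0, c@B2, d@B0, e@B2}
  B1:  IN={a@B0, c@B2, d@B0, e@B2}  OUT={a@B1, c@B1, d@B0, e@B2}
  B2:  IN={a@B1, c@B1, d@B0, e@B2}  OUT={a@B1, c@B2, d@B2, e@B2}
  B3:  IN={a@B1, c@B2, d@B2, e@B2}  OUT={a@B1, c@B3, d@B3, e@B2}
  B4:  IN={a@B1, c@B3, d@B3, e@B2}  OUT={a@B4, c@B4, d@B3, e@B2}
  B5:  IN={a@B1, a@B4, c@B2, c@B4, d@B2, d@B3, e@B2}  OUT={a@B1, a@B4, c@B2, c@B4, d@B2, d@B3, e@B2, f@B5}

Merge at B5: IN[B5] = OUT[B2] ⊔ OUT[B4] = {a@B1, a@B4, c@B2, c@B4, d@B2, d@B3, e@B2}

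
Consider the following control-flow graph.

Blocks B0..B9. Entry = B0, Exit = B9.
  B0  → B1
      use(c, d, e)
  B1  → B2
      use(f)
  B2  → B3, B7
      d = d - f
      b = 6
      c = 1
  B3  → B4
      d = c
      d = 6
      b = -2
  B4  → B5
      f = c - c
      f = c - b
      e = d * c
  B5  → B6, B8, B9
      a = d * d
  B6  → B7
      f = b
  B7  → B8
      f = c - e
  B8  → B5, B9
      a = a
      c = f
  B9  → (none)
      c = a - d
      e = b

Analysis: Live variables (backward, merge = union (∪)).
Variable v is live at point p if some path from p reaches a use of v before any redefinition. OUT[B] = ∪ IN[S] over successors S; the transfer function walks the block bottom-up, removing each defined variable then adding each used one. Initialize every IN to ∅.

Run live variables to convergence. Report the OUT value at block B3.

Fixpoint table:
  B0:  IN={a, c, d, e, f}  OUT={a, d, e, f}
  B1:  IN={a, d, e, f}  OUT={a, d, e, f}
  B2:  IN={a, d, e, f}  OUT={a, b, c, d, e}
  B3:  IN={c}  OUT={b, c, d}
  B4:  IN={b, c, d}  OUT={b, c, d, e, f}
  B5:  IN={b, c, d, e, f}  OUT={a, b, c, d, e, f}
  B6:  IN={a, b, c, d, e}  OUT={a, b, c, d, e}
  B7:  IN={a, b, c, d, e}  OUT={a, b, d, e, f}
  B8:  IN={a, b, d, e, f}  OUT={a, b, c, d, e, f}
  B9:  IN={a, b, d}  OUT={}

Merge at B3: OUT[B3] = IN[B4] = {b, c, d}

Answer: {b, c, d}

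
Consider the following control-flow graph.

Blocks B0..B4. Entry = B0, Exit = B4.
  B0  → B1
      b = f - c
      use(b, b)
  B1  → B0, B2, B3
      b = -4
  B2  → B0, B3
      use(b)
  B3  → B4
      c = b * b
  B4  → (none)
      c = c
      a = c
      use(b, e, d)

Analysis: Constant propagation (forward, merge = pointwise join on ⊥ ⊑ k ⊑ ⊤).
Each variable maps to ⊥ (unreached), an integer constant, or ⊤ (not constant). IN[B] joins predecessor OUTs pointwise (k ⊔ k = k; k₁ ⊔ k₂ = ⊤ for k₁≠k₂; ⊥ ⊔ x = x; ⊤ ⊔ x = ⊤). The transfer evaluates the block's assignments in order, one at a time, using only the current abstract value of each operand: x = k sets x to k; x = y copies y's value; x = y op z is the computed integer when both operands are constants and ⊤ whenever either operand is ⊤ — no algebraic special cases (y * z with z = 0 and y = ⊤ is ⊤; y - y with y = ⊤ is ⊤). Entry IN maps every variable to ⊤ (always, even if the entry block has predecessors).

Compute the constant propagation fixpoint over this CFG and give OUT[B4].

Per-block solution:
  B0:   IN=(all ⊤)   OUT=(all ⊤)
  B1:   IN=(all ⊤)   OUT={b:-4; rest ⊤}
  B2:   IN={b:-4; rest ⊤}   OUT={b:-4; rest ⊤}
  B3:   IN={b:-4; rest ⊤}   OUT={b:-4, c:16; rest ⊤}
  B4:   IN={b:-4, c:16; rest ⊤}   OUT={a:16, b:-4, c:16; rest ⊤}

Merge at B4: IN[B4] = OUT[B3] = {a: ⊤, b: -4, c: 16, d: ⊤, e: ⊤, f: ⊤}
Applying B4's transfer function to that IN value gives OUT[B4] (row B4 above).

Answer: {a: 16, b: -4, c: 16, d: ⊤, e: ⊤, f: ⊤}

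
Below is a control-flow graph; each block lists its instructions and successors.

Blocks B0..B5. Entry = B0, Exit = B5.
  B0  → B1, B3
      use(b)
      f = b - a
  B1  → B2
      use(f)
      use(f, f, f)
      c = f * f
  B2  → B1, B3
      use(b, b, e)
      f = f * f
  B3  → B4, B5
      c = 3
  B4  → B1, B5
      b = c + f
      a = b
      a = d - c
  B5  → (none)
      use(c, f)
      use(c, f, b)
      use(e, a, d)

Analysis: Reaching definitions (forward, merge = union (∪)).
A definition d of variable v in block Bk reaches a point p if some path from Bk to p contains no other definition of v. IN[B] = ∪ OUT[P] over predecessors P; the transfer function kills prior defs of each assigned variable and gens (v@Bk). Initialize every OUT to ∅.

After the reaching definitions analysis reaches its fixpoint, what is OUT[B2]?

Fixpoint table:
  B0: | IN={} | OUT={f@B0}
  B1: | IN={a@B4, b@B4, c@B1, c@B3, f@B0, f@B2} | OUT={a@B4, b@B4, c@B1, f@B0, f@B2}
  B2: | IN={a@B4, b@B4, c@B1, f@B0, f@B2} | OUT={a@B4, b@B4, c@B1, f@B2}
  B3: | IN={a@B4, b@B4, c@B1, f@B0, f@B2} | OUT={a@B4, b@B4, c@B3, f@B0, f@B2}
  B4: | IN={a@B4, b@B4, c@B3, f@B0, f@B2} | OUT={a@B4, b@B4, c@B3, f@B0, f@B2}
  B5: | IN={a@B4, b@B4, c@B3, f@B0, f@B2} | OUT={a@B4, b@B4, c@B3, f@B0, f@B2}

Merge at B2: IN[B2] = OUT[B1] = {a@B4, b@B4, c@B1, f@B0, f@B2}
Applying B2's transfer function to that IN value gives OUT[B2] (row B2 above).

Answer: {a@B4, b@B4, c@B1, f@B2}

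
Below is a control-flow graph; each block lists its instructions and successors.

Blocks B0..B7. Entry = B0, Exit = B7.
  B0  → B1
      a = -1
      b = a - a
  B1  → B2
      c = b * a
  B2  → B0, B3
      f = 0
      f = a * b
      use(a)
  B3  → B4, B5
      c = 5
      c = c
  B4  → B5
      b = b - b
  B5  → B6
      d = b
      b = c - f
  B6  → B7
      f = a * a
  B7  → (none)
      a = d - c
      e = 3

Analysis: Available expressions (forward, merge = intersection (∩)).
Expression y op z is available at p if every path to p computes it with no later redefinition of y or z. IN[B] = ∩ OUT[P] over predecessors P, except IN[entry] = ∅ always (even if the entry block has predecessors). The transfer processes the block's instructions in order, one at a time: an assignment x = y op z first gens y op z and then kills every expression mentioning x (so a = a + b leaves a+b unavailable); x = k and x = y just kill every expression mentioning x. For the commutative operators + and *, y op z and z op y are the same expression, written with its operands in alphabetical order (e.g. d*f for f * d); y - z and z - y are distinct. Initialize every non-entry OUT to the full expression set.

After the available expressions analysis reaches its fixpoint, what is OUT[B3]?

Fixpoint table:
  B0:   IN={}   OUT={a-a}
  B1:   IN={a-a}   OUT={a*b, a-a}
  B2:   IN={a*b, a-a}   OUT={a*b, a-a}
  B3:   IN={a*b, a-a}   OUT={a*b, a-a}
  B4:   IN={a*b, a-a}   OUT={a-a}
  B5:   IN={a-a}   OUT={a-a, c-f}
  B6:   IN={a-a, c-f}   OUT={a*a, a-a}
  B7:   IN={a*a, a-a}   OUT={d-c}

Merge at B3: IN[B3] = OUT[B2] = {a*b, a-a}
Applying B3's transfer function to that IN value gives OUT[B3] (row B3 above).

Answer: {a*b, a-a}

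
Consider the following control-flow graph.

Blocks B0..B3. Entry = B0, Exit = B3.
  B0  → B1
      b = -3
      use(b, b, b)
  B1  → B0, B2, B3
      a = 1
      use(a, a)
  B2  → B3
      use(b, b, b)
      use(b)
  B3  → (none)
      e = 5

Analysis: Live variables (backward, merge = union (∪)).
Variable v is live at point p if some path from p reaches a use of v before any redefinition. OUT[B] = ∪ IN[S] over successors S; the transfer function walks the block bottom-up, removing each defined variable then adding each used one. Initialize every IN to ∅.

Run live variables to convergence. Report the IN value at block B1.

Answer: {b}

Working:
Per-block solution:
  B0:  IN={}  OUT={b}
  B1:  IN={b}  OUT={b}
  B2:  IN={b}  OUT={}
  B3:  IN={}  OUT={}

Merge at B1: OUT[B1] = IN[B0] ⊔ IN[B2] ⊔ IN[B3] = {b}
Applying B1's transfer function to that OUT value gives IN[B1] (row B1 above).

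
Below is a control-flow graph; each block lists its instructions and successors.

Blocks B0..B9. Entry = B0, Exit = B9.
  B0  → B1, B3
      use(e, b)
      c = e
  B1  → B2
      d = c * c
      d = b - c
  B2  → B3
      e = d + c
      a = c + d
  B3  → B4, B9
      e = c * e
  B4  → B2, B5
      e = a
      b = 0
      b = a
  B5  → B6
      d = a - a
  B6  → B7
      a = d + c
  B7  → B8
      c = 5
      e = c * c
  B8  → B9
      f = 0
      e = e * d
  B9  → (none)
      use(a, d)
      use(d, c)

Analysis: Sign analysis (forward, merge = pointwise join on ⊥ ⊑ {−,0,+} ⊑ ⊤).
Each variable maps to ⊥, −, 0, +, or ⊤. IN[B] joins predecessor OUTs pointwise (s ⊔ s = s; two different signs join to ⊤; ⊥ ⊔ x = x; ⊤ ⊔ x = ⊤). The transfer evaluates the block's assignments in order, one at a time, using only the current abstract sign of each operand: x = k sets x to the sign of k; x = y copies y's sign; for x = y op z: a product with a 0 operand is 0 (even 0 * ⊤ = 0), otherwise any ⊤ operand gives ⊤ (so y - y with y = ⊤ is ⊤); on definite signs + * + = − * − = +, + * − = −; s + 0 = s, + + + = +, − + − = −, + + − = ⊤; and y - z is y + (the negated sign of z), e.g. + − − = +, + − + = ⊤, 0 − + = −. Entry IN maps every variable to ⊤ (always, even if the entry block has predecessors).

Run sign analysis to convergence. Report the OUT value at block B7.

Answer: {a: ⊤, b: ⊤, c: +, d: ⊤, e: +, f: ⊤}

Derivation:
Converged values:
  B0: | IN=(all ⊤) | OUT=(all ⊤)
  B1: | IN=(all ⊤) | OUT=(all ⊤)
  B2: | IN=(all ⊤) | OUT=(all ⊤)
  B3: | IN=(all ⊤) | OUT=(all ⊤)
  B4: | IN=(all ⊤) | OUT=(all ⊤)
  B5: | IN=(all ⊤) | OUT=(all ⊤)
  B6: | IN=(all ⊤) | OUT=(all ⊤)
  B7: | IN=(all ⊤) | OUT={c:+, e:+; rest ⊤}
  B8: | IN={c:+, e:+; rest ⊤} | OUT={c:+, f:0; rest ⊤}
  B9: | IN=(all ⊤) | OUT=(all ⊤)

Merge at B7: IN[B7] = OUT[B6] = {a: ⊤, b: ⊤, c: ⊤, d: ⊤, e: ⊤, f: ⊤}
Applying B7's transfer function to that IN value gives OUT[B7] (row B7 above).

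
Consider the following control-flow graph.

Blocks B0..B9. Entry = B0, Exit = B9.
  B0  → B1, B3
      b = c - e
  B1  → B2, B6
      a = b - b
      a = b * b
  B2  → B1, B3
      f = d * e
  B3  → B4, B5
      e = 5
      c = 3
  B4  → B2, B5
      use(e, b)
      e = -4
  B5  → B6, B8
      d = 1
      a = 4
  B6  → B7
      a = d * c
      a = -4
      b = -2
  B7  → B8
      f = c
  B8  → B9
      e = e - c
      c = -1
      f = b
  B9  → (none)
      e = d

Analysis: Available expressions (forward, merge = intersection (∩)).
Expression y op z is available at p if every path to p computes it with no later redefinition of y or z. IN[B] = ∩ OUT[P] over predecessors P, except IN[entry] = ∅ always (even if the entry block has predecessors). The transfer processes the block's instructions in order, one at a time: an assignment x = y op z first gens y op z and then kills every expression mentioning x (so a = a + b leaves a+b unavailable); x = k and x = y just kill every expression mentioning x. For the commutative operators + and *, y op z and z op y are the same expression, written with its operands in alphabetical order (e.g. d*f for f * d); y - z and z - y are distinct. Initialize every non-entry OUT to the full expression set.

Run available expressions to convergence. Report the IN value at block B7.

Converged values:
  B0:  IN={}  OUT={c-e}
  B1:  IN={}  OUT={b*b, b-b}
  B2:  IN={}  OUT={d*e}
  B3:  IN={}  OUT={}
  B4:  IN={}  OUT={}
  B5:  IN={}  OUT={}
  B6:  IN={}  OUT={c*d}
  B7:  IN={c*d}  OUT={c*d}
  B8:  IN={}  OUT={}
  B9:  IN={}  OUT={}

Merge at B7: IN[B7] = OUT[B6] = {c*d}

Answer: {c*d}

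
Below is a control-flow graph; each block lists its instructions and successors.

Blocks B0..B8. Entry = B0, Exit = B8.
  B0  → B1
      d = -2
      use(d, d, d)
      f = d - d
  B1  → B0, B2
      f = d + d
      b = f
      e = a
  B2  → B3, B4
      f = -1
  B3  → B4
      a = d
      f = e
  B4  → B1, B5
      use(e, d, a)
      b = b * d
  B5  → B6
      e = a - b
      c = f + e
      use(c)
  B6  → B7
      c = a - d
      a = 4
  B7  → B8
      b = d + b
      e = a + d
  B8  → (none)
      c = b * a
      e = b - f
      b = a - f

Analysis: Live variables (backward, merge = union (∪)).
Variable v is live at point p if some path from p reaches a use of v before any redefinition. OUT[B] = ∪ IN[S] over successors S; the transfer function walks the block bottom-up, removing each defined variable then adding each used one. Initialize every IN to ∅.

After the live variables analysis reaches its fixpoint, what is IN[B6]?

Answer: {a, b, d, f}

Derivation:
Fixpoint table:
  B0:  IN={a}  OUT={a, d}
  B1:  IN={a, d}  OUT={a, b, d, e}
  B2:  IN={a, b, d, e}  OUT={a, b, d, e, f}
  B3:  IN={b, d, e}  OUT={a, b, d, e, f}
  B4:  IN={a, b, d, e, f}  OUT={a, b, d, f}
  B5:  IN={a, b, d, f}  OUT={a, b, d, f}
  B6:  IN={a, b, d, f}  OUT={a, b, d, f}
  B7:  IN={a, b, d, f}  OUT={a, b, f}
  B8:  IN={a, b, f}  OUT={}

Merge at B6: OUT[B6] = IN[B7] = {a, b, d, f}
Applying B6's transfer function to that OUT value gives IN[B6] (row B6 above).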